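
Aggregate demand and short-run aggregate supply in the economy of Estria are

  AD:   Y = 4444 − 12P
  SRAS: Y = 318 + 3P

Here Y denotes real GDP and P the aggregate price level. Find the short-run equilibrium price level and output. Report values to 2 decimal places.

Set AD = SRAS: 4444 − 12P = 318 + 3P, so 4126 = 15P and P = 275.07.
Substituting into AD, Y = 4444 − 12P = 1143.20.

P = 275.07, Y = 1143.20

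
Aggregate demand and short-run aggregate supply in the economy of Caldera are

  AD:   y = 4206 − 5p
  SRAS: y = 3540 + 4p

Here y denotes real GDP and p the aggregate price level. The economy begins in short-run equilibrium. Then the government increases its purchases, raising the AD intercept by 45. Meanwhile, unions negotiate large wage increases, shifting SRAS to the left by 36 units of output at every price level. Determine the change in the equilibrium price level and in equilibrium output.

After both shocks: AD is y = 4251 − 5p and SRAS is y = 3504 + 4p.
Setting them equal: 747 = 9p, so p = 83.
y = 4251 − 5·83 = 3836.
Initially p = 74, y = 3836, so Δp = +9 and Δy = +0.

Δp = +9, Δy = +0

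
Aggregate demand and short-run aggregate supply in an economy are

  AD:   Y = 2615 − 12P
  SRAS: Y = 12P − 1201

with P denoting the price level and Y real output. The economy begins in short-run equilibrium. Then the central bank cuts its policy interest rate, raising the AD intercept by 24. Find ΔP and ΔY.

ΔP = +1, ΔY = +12

This is a positive demand shock: AD shifts right.
New AD: Y = 2639 − 12P.
Set AD = SRAS: 2639 − 12P = 12P − 1201, so 3840 = 24P and P = 160.
Y = 2639 − 12·160 = 719.
Initially P = 159, Y = 707, so ΔP = +1 and ΔY = +12.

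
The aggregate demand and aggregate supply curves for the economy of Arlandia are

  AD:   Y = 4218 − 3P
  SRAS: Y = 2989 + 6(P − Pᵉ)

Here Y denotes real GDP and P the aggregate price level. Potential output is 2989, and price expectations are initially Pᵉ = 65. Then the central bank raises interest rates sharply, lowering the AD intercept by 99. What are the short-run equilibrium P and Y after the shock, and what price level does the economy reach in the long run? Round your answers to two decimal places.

AD shifts left: new AD is Y = 4119 − 3P. With Pᵉ = 65, SRAS is Y = 2599 + 6P.
Short run: 4119 − 3P = 2599 + 6P gives 1520 = 9P, so P = 168.89 and Y = 4119 − 3P = 3612.33.
Y = 3612.33 is above potential 2989; expectations adjust and SRAS shifts left until Y = 2989.
Long run: on the new AD curve, 2989 = 4119 − 3P gives P = 376.67.

Short run: P = 168.89, Y = 3612.33. Long run: P = 376.67.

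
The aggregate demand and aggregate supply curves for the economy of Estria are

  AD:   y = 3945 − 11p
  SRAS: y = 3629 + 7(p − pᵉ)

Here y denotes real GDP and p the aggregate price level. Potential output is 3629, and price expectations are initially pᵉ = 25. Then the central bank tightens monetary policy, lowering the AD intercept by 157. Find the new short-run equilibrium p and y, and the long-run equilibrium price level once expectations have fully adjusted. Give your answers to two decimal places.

Short run: p = 18.56, y = 3583.89. Long run: p = 14.45.

AD shifts left: new AD is y = 3788 − 11p. With pᵉ = 25, SRAS is y = 3454 + 7p.
Short run: 3788 − 11p = 3454 + 7p gives 334 = 18p, so p = 18.56 and y = 3788 − 11p = 3583.89.
y = 3583.89 is below potential 3629; expectations adjust and SRAS shifts right until y = 3629.
Long run: on the new AD curve, 3629 = 3788 − 11p gives p = 14.45.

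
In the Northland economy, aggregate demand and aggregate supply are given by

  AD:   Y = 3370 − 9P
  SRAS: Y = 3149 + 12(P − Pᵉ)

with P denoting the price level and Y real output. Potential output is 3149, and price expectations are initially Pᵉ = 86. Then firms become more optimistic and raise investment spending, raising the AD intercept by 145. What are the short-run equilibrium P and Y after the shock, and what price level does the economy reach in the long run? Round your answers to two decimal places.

AD shifts right: new AD is Y = 3515 − 9P. With Pᵉ = 86, SRAS is Y = 2117 + 12P.
Short run: 3515 − 9P = 2117 + 12P gives 1398 = 21P, so P = 66.57 and Y = 3515 − 9P = 2915.86.
Y = 2915.86 is below potential 3149; expectations adjust and SRAS shifts right until Y = 3149.
Long run: on the new AD curve, 3149 = 3515 − 9P gives P = 40.67.

Short run: P = 66.57, Y = 2915.86. Long run: P = 40.67.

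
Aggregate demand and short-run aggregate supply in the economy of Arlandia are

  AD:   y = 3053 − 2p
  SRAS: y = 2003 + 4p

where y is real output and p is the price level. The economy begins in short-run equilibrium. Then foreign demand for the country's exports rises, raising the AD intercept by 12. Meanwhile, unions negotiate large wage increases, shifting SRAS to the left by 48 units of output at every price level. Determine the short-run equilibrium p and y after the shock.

p = 185, y = 2695

After both shocks: AD is y = 3065 − 2p and SRAS is y = 1955 + 4p.
Setting them equal: 1110 = 6p, so p = 185.
y = 3065 − 2·185 = 2695.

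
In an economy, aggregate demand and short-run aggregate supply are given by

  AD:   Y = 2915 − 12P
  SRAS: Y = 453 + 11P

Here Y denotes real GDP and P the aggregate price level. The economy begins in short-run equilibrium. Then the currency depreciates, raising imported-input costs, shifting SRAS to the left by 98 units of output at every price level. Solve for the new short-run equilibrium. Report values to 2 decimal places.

P = 111.30, Y = 1579.35

This is a negative supply shock: SRAS shifts left.
New SRAS: Y = 355 + 11P.
Set AD = SRAS: 2915 − 12P = 355 + 11P, so 2560 = 23P and P = 111.30.
Substituting into AD, Y = 1579.35.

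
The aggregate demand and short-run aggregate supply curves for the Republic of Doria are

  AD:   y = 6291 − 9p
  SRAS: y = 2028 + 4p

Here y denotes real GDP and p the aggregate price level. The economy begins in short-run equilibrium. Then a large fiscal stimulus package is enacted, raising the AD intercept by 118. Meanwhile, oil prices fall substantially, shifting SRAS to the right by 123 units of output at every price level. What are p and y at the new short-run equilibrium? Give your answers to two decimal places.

After both shocks: AD is y = 6409 − 9p and SRAS is y = 2151 + 4p.
Setting them equal: 4258 = 13p, so p = 327.54.
Substituting into AD, y = 3461.15.

p = 327.54, y = 3461.15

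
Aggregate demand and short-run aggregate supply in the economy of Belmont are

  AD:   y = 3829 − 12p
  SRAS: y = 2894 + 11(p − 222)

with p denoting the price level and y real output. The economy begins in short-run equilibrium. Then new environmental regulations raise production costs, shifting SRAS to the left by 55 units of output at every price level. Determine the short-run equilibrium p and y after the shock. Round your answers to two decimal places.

This is a negative supply shock: SRAS shifts left.
New SRAS: y = 397 + 11p.
Set AD = SRAS: 3829 − 12p = 397 + 11p, so 3432 = 23p and p = 149.22.
Substituting into AD, y = 2038.39.

p = 149.22, y = 2038.39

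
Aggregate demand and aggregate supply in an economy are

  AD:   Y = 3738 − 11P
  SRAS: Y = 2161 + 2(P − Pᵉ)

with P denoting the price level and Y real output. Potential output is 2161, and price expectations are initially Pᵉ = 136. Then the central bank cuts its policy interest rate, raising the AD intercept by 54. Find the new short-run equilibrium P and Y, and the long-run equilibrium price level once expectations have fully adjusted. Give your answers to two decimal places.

AD shifts right: new AD is Y = 3792 − 11P. With Pᵉ = 136, SRAS is Y = 1889 + 2P.
Short run: 3792 − 11P = 1889 + 2P gives 1903 = 13P, so P = 146.38 and Y = 3792 − 11P = 2181.77.
Y = 2181.77 is above potential 2161; expectations adjust and SRAS shifts left until Y = 2161.
Long run: on the new AD curve, 2161 = 3792 − 11P gives P = 148.27.

Short run: P = 146.38, Y = 2181.77. Long run: P = 148.27.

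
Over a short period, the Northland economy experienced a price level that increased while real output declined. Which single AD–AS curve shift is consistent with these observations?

SRAS shifted left

P rose and Y fell. An AD shift moves P and Y in the same direction; an SRAS shift moves them in opposite directions.
Here P and Y moved in opposite directions, so the SRAS curve shifted.
Since Y fell, SRAS shifted left.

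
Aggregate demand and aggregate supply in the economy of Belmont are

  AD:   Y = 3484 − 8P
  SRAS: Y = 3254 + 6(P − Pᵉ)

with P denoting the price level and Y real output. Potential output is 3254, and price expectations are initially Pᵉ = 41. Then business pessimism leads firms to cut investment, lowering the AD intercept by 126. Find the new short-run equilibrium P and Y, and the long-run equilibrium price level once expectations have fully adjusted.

Short run: P = 25, Y = 3158. Long run: P = 13.

AD shifts left: new AD is Y = 3358 − 8P. With Pᵉ = 41, SRAS is Y = 3008 + 6P.
Short run: 3358 − 8P = 3008 + 6P gives 350 = 14P, so P = 25 and Y = 3358 − 8·25 = 3158.
Y = 3158 is below potential 3254; expectations adjust and SRAS shifts right until Y = 3254.
Long run: on the new AD curve, 3254 = 3358 − 8P gives P = 13.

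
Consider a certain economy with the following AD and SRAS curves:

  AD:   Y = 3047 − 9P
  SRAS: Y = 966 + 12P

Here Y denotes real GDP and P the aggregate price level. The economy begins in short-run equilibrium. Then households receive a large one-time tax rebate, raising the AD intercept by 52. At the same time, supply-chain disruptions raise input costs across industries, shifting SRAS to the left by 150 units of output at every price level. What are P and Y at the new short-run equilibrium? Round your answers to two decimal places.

After both shocks: AD is Y = 3099 − 9P and SRAS is Y = 816 + 12P.
Setting them equal: 2283 = 21P, so P = 108.71.
Substituting into AD, Y = 2120.57.

P = 108.71, Y = 2120.57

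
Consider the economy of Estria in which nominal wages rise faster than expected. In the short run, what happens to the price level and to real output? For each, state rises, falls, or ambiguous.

Price level: rises; output: falls

This is an adverse supply shock: SRAS shifts left.
Moving along the downward-sloping AD curve, P rises and Y falls.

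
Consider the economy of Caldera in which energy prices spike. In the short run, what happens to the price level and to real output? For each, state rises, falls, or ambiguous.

This is an adverse supply shock: SRAS shifts left.
Moving along the downward-sloping AD curve, P rises and Y falls.

Price level: rises; output: falls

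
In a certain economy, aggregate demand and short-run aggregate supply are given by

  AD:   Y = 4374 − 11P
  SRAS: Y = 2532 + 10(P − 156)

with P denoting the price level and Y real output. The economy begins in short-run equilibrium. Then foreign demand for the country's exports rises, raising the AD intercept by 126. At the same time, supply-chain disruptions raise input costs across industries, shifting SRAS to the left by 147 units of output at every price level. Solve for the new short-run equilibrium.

P = 175, Y = 2575

After both shocks: AD is Y = 4500 − 11P and SRAS is Y = 825 + 10P.
Setting them equal: 3675 = 21P, so P = 175.
Y = 4500 − 11·175 = 2575.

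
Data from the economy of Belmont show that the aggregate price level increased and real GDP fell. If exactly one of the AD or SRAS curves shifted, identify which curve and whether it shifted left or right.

P rose and Y fell. An AD shift moves P and Y in the same direction; an SRAS shift moves them in opposite directions.
Here P and Y moved in opposite directions, so the SRAS curve shifted.
Since Y fell, SRAS shifted left.

SRAS shifted left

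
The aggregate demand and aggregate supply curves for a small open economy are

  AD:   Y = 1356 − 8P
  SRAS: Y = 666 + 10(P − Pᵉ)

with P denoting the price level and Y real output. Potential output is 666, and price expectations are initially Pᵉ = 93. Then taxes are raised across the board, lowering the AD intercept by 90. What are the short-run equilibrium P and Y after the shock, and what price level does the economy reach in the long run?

Short run: P = 85, Y = 586. Long run: P = 75.

AD shifts left: new AD is Y = 1266 − 8P. With Pᵉ = 93, SRAS is Y = 10P − 264.
Short run: 1266 − 8P = 10P − 264 gives 1530 = 18P, so P = 85 and Y = 1266 − 8·85 = 586.
Y = 586 is below potential 666; expectations adjust and SRAS shifts right until Y = 666.
Long run: on the new AD curve, 666 = 1266 − 8P gives P = 75.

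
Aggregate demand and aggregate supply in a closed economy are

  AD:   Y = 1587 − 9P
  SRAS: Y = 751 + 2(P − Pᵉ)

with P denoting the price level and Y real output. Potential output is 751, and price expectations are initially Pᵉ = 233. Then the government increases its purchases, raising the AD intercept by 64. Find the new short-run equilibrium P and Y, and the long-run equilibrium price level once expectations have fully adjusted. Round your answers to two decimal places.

Short run: P = 124.18, Y = 533.36. Long run: P = 100.00.

AD shifts right: new AD is Y = 1651 − 9P. With Pᵉ = 233, SRAS is Y = 285 + 2P.
Short run: 1651 − 9P = 285 + 2P gives 1366 = 11P, so P = 124.18 and Y = 1651 − 9P = 533.36.
Y = 533.36 is below potential 751; expectations adjust and SRAS shifts right until Y = 751.
Long run: on the new AD curve, 751 = 1651 − 9P gives P = 100.00.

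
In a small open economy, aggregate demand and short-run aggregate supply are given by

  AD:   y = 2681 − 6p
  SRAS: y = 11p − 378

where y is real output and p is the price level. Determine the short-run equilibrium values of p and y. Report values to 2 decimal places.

Set AD = SRAS: 2681 − 6p = 11p − 378, so 3059 = 17p and p = 179.94.
Substituting into AD, y = 2681 − 6p = 1601.35.

p = 179.94, y = 1601.35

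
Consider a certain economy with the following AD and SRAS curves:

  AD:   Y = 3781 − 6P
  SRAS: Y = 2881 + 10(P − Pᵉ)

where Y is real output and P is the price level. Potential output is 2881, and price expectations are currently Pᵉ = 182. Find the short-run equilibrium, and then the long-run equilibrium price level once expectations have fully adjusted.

Short run: P = 170, Y = 2761. Long run: P = 150.

Short run: with Pᵉ = 182, SRAS is Y = 1061 + 10P. Setting AD = SRAS gives 2720 = 16P, so P = 170 and Y = 3781 − 6·170 = 2761.
Output 2761 is below potential 2881, so over time expected prices fall and SRAS shifts right until Y returns to 2881.
Long run: Y = 2881 on the AD curve gives 2881 = 3781 − 6P, so P = 150.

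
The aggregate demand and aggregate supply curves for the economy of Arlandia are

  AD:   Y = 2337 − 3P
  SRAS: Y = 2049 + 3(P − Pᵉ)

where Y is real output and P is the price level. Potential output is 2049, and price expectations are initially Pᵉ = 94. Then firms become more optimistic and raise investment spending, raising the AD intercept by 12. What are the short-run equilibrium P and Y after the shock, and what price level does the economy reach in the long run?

AD shifts right: new AD is Y = 2349 − 3P. With Pᵉ = 94, SRAS is Y = 1767 + 3P.
Short run: 2349 − 3P = 1767 + 3P gives 582 = 6P, so P = 97 and Y = 2349 − 3·97 = 2058.
Y = 2058 is above potential 2049; expectations adjust and SRAS shifts left until Y = 2049.
Long run: on the new AD curve, 2049 = 2349 − 3P gives P = 100.

Short run: P = 97, Y = 2058. Long run: P = 100.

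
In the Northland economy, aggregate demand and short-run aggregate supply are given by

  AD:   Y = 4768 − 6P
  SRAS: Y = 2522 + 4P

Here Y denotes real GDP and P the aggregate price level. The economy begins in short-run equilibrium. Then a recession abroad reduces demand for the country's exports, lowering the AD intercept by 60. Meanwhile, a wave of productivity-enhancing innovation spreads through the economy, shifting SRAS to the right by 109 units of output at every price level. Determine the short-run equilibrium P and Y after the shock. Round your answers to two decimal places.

After both shocks: AD is Y = 4708 − 6P and SRAS is Y = 2631 + 4P.
Setting them equal: 2077 = 10P, so P = 207.70.
Substituting into AD, Y = 3461.80.

P = 207.70, Y = 3461.80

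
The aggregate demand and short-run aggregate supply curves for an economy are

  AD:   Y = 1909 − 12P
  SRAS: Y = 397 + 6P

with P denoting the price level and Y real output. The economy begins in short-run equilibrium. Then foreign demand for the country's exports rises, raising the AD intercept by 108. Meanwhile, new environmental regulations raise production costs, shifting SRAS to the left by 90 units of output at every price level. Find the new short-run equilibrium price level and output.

After both shocks: AD is Y = 2017 − 12P and SRAS is Y = 307 + 6P.
Setting them equal: 1710 = 18P, so P = 95.
Y = 2017 − 12·95 = 877.

P = 95, Y = 877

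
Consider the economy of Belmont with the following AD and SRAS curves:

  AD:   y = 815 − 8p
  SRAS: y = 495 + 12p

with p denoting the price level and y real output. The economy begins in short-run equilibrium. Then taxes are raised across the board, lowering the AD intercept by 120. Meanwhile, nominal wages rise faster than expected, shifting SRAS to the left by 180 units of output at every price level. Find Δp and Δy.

After both shocks: AD is y = 695 − 8p and SRAS is y = 315 + 12p.
Setting them equal: 380 = 20p, so p = 19.
y = 695 − 8·19 = 543.
Initially p = 16, y = 687, so Δp = +3 and Δy = -144.

Δp = +3, Δy = -144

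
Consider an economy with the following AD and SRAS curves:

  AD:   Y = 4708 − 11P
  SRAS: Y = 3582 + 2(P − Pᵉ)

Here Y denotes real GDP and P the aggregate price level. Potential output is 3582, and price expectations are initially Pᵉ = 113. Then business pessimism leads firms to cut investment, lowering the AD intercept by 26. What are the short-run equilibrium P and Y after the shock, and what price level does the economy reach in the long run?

Short run: P = 102, Y = 3560. Long run: P = 100.

AD shifts left: new AD is Y = 4682 − 11P. With Pᵉ = 113, SRAS is Y = 3356 + 2P.
Short run: 4682 − 11P = 3356 + 2P gives 1326 = 13P, so P = 102 and Y = 4682 − 11·102 = 3560.
Y = 3560 is below potential 3582; expectations adjust and SRAS shifts right until Y = 3582.
Long run: on the new AD curve, 3582 = 4682 − 11P gives P = 100.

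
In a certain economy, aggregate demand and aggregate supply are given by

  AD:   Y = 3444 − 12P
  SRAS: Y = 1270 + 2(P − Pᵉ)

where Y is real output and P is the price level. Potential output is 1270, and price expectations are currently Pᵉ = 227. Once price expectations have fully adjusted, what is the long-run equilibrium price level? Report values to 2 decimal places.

Short run: with Pᵉ = 227, SRAS is Y = 816 + 2P. Setting AD = SRAS gives 2628 = 14P, so P = 187.71 and Y = 3444 − 12P = 1191.43.
Output 1191.43 is below potential 1270, so over time expected prices fall and SRAS shifts right until Y returns to 1270.
Long run: Y = 1270 on the AD curve gives 1270 = 3444 − 12P, so P = 181.17.

Long-run P = 181.17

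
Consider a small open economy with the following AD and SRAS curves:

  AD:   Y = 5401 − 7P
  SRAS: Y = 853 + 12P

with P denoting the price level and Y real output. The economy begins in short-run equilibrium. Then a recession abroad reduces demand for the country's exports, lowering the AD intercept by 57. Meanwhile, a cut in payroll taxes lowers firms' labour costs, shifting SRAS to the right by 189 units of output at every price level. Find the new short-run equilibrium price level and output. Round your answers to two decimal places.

After both shocks: AD is Y = 5344 − 7P and SRAS is Y = 1042 + 12P.
Setting them equal: 4302 = 19P, so P = 226.42.
Substituting into AD, Y = 3759.05.

P = 226.42, Y = 3759.05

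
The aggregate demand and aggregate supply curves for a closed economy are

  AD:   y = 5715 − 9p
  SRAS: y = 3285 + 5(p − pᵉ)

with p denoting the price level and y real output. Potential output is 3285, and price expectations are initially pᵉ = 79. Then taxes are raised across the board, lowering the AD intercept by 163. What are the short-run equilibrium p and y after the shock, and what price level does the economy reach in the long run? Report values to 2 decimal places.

AD shifts left: new AD is y = 5552 − 9p. With pᵉ = 79, SRAS is y = 2890 + 5p.
Short run: 5552 − 9p = 2890 + 5p gives 2662 = 14p, so p = 190.14 and y = 5552 − 9p = 3840.71.
y = 3840.71 is above potential 3285; expectations adjust and SRAS shifts left until y = 3285.
Long run: on the new AD curve, 3285 = 5552 − 9p gives p = 251.89.

Short run: p = 190.14, y = 3840.71. Long run: p = 251.89.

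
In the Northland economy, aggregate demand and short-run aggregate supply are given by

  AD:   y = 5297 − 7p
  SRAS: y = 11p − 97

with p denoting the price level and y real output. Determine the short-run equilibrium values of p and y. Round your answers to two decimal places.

p = 299.67, y = 3199.33

Set AD = SRAS: 5297 − 7p = 11p − 97, so 5394 = 18p and p = 299.67.
Substituting into AD, y = 5297 − 7p = 3199.33.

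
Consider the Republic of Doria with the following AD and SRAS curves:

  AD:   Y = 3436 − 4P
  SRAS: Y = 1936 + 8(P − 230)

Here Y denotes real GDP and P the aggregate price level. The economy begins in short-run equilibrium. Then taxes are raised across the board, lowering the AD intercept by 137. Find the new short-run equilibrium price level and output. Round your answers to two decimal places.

P = 266.92, Y = 2231.33

This is a negative demand shock: AD shifts left.
New AD: Y = 3299 − 4P.
SRAS can be written Y = 96 + 8P.
Set AD = SRAS: 3299 − 4P = 96 + 8P, so 3203 = 12P and P = 266.92.
Substituting into AD, Y = 2231.33.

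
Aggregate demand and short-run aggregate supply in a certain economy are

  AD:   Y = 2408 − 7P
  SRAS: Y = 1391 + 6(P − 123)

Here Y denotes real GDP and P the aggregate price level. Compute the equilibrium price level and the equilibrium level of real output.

P = 135, Y = 1463

Write SRAS as Y = 1391 + 6P − 738 = 653 + 6P.
Set AD = SRAS: 2408 − 7P = 653 + 6P, so 1755 = 13P and P = 135.
Then Y = 2408 − 7·135 = 1463.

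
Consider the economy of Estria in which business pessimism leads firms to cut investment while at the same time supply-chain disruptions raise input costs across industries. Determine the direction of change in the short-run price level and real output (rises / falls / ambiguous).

The first event is a negative demand shock: AD shifts left, which by itself pushes P down and Y down.
The second is an adverse supply shock: SRAS shifts left, which by itself pushes P up and Y down.
The two shocks push P in opposite directions, so the effect on P is ambiguous. Both shocks push Y down, so Y falls.

Price level: ambiguous; output: falls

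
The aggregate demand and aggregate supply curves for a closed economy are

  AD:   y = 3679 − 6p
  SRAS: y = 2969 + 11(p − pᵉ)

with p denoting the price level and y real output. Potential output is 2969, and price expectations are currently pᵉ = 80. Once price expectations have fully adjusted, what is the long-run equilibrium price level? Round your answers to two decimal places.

Long-run p = 118.33

Short run: with pᵉ = 80, SRAS is y = 2089 + 11p. Setting AD = SRAS gives 1590 = 17p, so p = 93.53 and y = 3679 − 6p = 3117.82.
Output 3117.82 is above potential 2969, so over time expected prices rise and SRAS shifts left until y returns to 2969.
Long run: y = 2969 on the AD curve gives 2969 = 3679 − 6p, so p = 118.33.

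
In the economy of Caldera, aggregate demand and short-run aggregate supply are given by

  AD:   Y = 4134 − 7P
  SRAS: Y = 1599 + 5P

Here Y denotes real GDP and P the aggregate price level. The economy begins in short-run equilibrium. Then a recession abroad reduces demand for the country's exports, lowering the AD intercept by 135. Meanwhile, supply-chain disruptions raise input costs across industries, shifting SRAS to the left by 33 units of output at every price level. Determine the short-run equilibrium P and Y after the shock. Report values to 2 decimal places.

After both shocks: AD is Y = 3999 − 7P and SRAS is Y = 1566 + 5P.
Setting them equal: 2433 = 12P, so P = 202.75.
Substituting into AD, Y = 2579.75.

P = 202.75, Y = 2579.75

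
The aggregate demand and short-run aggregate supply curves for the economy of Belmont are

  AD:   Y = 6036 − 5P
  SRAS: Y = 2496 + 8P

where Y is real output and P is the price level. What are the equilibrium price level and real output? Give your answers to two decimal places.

P = 272.31, Y = 4674.46

Set AD = SRAS: 6036 − 5P = 2496 + 8P, so 3540 = 13P and P = 272.31.
Substituting into AD, Y = 6036 − 5P = 4674.46.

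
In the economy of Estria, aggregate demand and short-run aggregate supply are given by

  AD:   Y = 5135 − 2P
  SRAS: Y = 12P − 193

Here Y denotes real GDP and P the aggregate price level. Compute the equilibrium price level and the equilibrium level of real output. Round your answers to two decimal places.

Set AD = SRAS: 5135 − 2P = 12P − 193, so 5328 = 14P and P = 380.57.
Substituting into AD, Y = 5135 − 2P = 4373.86.

P = 380.57, Y = 4373.86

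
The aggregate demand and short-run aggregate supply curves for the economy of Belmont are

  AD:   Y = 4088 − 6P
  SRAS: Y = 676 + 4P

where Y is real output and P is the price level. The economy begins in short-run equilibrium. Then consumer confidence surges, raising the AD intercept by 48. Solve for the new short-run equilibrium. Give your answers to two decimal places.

This is a positive demand shock: AD shifts right.
New AD: Y = 4136 − 6P.
Set AD = SRAS: 4136 − 6P = 676 + 4P, so 3460 = 10P and P = 346.00.
Substituting into AD, Y = 2060.00.

P = 346.00, Y = 2060.00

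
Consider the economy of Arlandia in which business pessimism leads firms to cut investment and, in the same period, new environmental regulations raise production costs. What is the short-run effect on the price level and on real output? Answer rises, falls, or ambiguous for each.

The first event is a negative demand shock: AD shifts left, which by itself pushes P down and Y down.
The second is an adverse supply shock: SRAS shifts left, which by itself pushes P up and Y down.
The two shocks push P in opposite directions, so the effect on P is ambiguous. Both shocks push Y down, so Y falls.

Price level: ambiguous; output: falls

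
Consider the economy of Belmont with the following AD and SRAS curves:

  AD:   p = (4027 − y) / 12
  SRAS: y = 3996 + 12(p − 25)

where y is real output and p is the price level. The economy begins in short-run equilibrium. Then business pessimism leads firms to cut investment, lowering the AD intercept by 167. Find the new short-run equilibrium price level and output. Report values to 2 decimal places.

This is a negative demand shock: AD shifts left.
New AD: y = 3860 − 12p.
SRAS can be written y = 3696 + 12p.
Set AD = SRAS: 3860 − 12p = 3696 + 12p, so 164 = 24p and p = 6.83.
Substituting into AD, y = 3778.00.

p = 6.83, y = 3778.00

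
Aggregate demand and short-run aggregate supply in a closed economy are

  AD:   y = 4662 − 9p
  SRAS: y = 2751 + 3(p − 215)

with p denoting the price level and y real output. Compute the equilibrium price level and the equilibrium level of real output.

p = 213, y = 2745

Write SRAS as y = 2751 + 3p − 645 = 2106 + 3p.
Set AD = SRAS: 4662 − 9p = 2106 + 3p, so 2556 = 12p and p = 213.
Then y = 4662 − 9·213 = 2745.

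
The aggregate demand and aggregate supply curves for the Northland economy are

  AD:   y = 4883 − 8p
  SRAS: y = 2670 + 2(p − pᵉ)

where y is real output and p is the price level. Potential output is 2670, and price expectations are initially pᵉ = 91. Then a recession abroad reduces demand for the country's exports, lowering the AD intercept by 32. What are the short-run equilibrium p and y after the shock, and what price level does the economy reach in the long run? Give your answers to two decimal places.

AD shifts left: new AD is y = 4851 − 8p. With pᵉ = 91, SRAS is y = 2488 + 2p.
Short run: 4851 − 8p = 2488 + 2p gives 2363 = 10p, so p = 236.30 and y = 4851 − 8p = 2960.60.
y = 2960.60 is above potential 2670; expectations adjust and SRAS shifts left until y = 2670.
Long run: on the new AD curve, 2670 = 4851 − 8p gives p = 272.63.

Short run: p = 236.30, y = 2960.60. Long run: p = 272.63.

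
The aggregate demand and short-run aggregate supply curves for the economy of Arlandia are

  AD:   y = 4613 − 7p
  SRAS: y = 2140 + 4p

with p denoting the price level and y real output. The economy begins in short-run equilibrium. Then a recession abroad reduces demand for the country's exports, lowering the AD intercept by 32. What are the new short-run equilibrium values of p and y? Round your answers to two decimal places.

p = 221.91, y = 3027.64

This is a negative demand shock: AD shifts left.
New AD: y = 4581 − 7p.
Set AD = SRAS: 4581 − 7p = 2140 + 4p, so 2441 = 11p and p = 221.91.
Substituting into AD, y = 3027.64.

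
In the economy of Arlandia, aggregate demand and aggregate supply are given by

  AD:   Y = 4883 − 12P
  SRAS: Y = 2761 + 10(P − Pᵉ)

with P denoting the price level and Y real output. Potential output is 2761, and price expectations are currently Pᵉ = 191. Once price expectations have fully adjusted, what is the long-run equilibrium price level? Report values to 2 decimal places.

Long-run P = 176.83

Short run: with Pᵉ = 191, SRAS is Y = 851 + 10P. Setting AD = SRAS gives 4032 = 22P, so P = 183.27 and Y = 4883 − 12P = 2683.73.
Output 2683.73 is below potential 2761, so over time expected prices fall and SRAS shifts right until Y returns to 2761.
Long run: Y = 2761 on the AD curve gives 2761 = 4883 − 12P, so P = 176.83.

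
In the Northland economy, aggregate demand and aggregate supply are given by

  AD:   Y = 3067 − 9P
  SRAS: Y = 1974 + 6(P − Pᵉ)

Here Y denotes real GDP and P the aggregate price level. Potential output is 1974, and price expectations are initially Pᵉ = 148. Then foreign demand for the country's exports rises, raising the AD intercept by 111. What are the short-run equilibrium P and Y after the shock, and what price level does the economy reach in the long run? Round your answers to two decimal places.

AD shifts right: new AD is Y = 3178 − 9P. With Pᵉ = 148, SRAS is Y = 1086 + 6P.
Short run: 3178 − 9P = 1086 + 6P gives 2092 = 15P, so P = 139.47 and Y = 3178 − 9P = 1922.80.
Y = 1922.80 is below potential 1974; expectations adjust and SRAS shifts right until Y = 1974.
Long run: on the new AD curve, 1974 = 3178 − 9P gives P = 133.78.

Short run: P = 139.47, Y = 1922.80. Long run: P = 133.78.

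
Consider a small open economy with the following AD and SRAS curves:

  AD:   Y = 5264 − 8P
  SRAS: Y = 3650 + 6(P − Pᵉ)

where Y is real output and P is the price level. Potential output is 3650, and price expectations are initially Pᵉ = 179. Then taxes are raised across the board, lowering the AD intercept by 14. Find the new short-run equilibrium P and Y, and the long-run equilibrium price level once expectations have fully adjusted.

AD shifts left: new AD is Y = 5250 − 8P. With Pᵉ = 179, SRAS is Y = 2576 + 6P.
Short run: 5250 − 8P = 2576 + 6P gives 2674 = 14P, so P = 191 and Y = 5250 − 8·191 = 3722.
Y = 3722 is above potential 3650; expectations adjust and SRAS shifts left until Y = 3650.
Long run: on the new AD curve, 3650 = 5250 − 8P gives P = 200.

Short run: P = 191, Y = 3722. Long run: P = 200.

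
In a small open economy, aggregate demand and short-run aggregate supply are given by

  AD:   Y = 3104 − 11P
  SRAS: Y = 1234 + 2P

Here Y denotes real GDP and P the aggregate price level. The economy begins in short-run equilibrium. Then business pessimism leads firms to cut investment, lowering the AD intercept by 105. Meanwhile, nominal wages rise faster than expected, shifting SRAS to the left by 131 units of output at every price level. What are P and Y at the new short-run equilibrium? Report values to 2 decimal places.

After both shocks: AD is Y = 2999 − 11P and SRAS is Y = 1103 + 2P.
Setting them equal: 1896 = 13P, so P = 145.85.
Substituting into AD, Y = 1394.69.

P = 145.85, Y = 1394.69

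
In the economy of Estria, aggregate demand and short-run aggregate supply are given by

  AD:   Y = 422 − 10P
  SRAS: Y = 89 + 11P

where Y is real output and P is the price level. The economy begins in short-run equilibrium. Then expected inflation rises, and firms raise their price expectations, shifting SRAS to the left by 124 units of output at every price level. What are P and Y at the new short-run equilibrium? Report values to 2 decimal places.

This is a negative supply shock: SRAS shifts left.
New SRAS: Y = 11P − 35.
Set AD = SRAS: 422 − 10P = 11P − 35, so 457 = 21P and P = 21.76.
Substituting into AD, Y = 204.38.

P = 21.76, Y = 204.38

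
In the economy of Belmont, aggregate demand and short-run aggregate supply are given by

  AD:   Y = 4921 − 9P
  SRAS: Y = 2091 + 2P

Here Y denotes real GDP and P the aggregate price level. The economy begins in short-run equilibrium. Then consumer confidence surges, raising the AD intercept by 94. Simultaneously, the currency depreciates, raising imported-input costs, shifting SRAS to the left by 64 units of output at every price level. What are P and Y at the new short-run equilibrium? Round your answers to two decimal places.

P = 271.64, Y = 2570.27

After both shocks: AD is Y = 5015 − 9P and SRAS is Y = 2027 + 2P.
Setting them equal: 2988 = 11P, so P = 271.64.
Substituting into AD, Y = 2570.27.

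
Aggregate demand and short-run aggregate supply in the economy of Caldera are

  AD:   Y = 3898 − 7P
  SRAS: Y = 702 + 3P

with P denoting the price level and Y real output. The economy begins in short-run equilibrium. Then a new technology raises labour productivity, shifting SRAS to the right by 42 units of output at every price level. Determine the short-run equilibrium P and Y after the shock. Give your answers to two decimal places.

P = 315.40, Y = 1690.20

This is a positive supply shock: SRAS shifts right.
New SRAS: Y = 744 + 3P.
Set AD = SRAS: 3898 − 7P = 744 + 3P, so 3154 = 10P and P = 315.40.
Substituting into AD, Y = 1690.20.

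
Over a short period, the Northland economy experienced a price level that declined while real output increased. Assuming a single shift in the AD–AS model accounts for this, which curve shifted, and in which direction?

SRAS shifted right

P fell and Y rose. An AD shift moves P and Y in the same direction; an SRAS shift moves them in opposite directions.
Here P and Y moved in opposite directions, so the SRAS curve shifted.
Since Y rose, SRAS shifted right.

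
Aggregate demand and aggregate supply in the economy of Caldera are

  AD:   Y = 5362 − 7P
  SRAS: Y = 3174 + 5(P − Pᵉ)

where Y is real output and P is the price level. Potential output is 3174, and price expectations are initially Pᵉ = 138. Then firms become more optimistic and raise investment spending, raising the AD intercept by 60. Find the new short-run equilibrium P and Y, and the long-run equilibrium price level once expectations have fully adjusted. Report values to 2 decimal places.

AD shifts right: new AD is Y = 5422 − 7P. With Pᵉ = 138, SRAS is Y = 2484 + 5P.
Short run: 5422 − 7P = 2484 + 5P gives 2938 = 12P, so P = 244.83 and Y = 5422 − 7P = 3708.17.
Y = 3708.17 is above potential 3174; expectations adjust and SRAS shifts left until Y = 3174.
Long run: on the new AD curve, 3174 = 5422 − 7P gives P = 321.14.

Short run: P = 244.83, Y = 3708.17. Long run: P = 321.14.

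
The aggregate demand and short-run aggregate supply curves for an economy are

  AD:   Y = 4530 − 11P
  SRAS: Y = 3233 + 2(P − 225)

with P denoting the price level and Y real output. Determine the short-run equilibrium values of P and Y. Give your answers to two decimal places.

P = 134.38, Y = 3051.77

Write SRAS as Y = 3233 + 2P − 450 = 2783 + 2P.
Set AD = SRAS: 4530 − 11P = 2783 + 2P, so 1747 = 13P and P = 134.38.
Substituting into AD, Y = 4530 − 11P = 3051.77.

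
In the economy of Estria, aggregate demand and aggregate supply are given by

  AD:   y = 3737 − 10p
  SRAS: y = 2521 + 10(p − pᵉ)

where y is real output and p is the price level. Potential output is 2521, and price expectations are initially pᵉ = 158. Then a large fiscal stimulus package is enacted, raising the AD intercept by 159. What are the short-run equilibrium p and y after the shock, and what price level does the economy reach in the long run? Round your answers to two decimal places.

Short run: p = 147.75, y = 2418.50. Long run: p = 137.50.

AD shifts right: new AD is y = 3896 − 10p. With pᵉ = 158, SRAS is y = 941 + 10p.
Short run: 3896 − 10p = 941 + 10p gives 2955 = 20p, so p = 147.75 and y = 3896 − 10p = 2418.50.
y = 2418.50 is below potential 2521; expectations adjust and SRAS shifts right until y = 2521.
Long run: on the new AD curve, 2521 = 3896 − 10p gives p = 137.50.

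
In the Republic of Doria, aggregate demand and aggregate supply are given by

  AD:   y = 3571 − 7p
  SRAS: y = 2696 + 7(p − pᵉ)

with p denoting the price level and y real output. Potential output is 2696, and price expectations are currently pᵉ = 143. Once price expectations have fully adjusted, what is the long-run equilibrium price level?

Long-run p = 125

Short run: with pᵉ = 143, SRAS is y = 1695 + 7p. Setting AD = SRAS gives 1876 = 14p, so p = 134 and y = 3571 − 7·134 = 2633.
Output 2633 is below potential 2696, so over time expected prices fall and SRAS shifts right until y returns to 2696.
Long run: y = 2696 on the AD curve gives 2696 = 3571 − 7p, so p = 125.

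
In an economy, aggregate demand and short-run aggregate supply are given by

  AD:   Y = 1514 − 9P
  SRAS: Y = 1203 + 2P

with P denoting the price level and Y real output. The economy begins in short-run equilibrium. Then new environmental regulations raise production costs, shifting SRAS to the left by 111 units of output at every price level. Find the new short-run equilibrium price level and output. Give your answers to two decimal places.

This is a negative supply shock: SRAS shifts left.
New SRAS: Y = 1092 + 2P.
Set AD = SRAS: 1514 − 9P = 1092 + 2P, so 422 = 11P and P = 38.36.
Substituting into AD, Y = 1168.73.

P = 38.36, Y = 1168.73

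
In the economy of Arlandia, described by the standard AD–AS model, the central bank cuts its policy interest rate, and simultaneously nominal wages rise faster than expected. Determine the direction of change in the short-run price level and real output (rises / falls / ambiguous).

The first event is a positive demand shock: AD shifts right, which by itself pushes P up and Y up.
The second is an adverse supply shock: SRAS shifts left, which by itself pushes P up and Y down.
Both shocks push P up, so P rises. The two shocks push Y in opposite directions, so the effect on Y is ambiguous.

Price level: rises; output: ambiguous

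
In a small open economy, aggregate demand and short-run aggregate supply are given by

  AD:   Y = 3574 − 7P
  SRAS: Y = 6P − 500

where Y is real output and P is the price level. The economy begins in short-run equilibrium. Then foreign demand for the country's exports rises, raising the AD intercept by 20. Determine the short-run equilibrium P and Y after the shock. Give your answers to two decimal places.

This is a positive demand shock: AD shifts right.
New AD: Y = 3594 − 7P.
Set AD = SRAS: 3594 − 7P = 6P − 500, so 4094 = 13P and P = 314.92.
Substituting into AD, Y = 1389.54.

P = 314.92, Y = 1389.54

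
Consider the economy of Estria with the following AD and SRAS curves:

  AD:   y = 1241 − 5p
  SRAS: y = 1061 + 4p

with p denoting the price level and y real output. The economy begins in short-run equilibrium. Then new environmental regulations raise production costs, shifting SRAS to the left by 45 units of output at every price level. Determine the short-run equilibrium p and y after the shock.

p = 25, y = 1116

This is a negative supply shock: SRAS shifts left.
New SRAS: y = 1016 + 4p.
Set AD = SRAS: 1241 − 5p = 1016 + 4p, so 225 = 9p and p = 25.
y = 1241 − 5·25 = 1116.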